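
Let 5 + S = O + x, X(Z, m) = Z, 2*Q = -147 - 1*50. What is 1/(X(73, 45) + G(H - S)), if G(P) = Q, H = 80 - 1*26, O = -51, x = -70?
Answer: -2/51 ≈ -0.039216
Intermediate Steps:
Q = -197/2 (Q = (-147 - 1*50)/2 = (-147 - 50)/2 = (½)*(-197) = -197/2 ≈ -98.500)
H = 54 (H = 80 - 26 = 54)
S = -126 (S = -5 + (-51 - 70) = -5 - 121 = -126)
G(P) = -197/2
1/(X(73, 45) + G(H - S)) = 1/(73 - 197/2) = 1/(-51/2) = -2/51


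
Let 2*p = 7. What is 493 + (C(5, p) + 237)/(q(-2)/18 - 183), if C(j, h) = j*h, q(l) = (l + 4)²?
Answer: 1617389/3290 ≈ 491.61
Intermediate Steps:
p = 7/2 (p = (½)*7 = 7/2 ≈ 3.5000)
q(l) = (4 + l)²
C(j, h) = h*j
493 + (C(5, p) + 237)/(q(-2)/18 - 183) = 493 + ((7/2)*5 + 237)/((4 - 2)²/18 - 183) = 493 + (35/2 + 237)/(2²*(1/18) - 183) = 493 + 509/(2*(4*(1/18) - 183)) = 493 + 509/(2*(2/9 - 183)) = 493 + 509/(2*(-1645/9)) = 493 + (509/2)*(-9/1645) = 493 - 4581/3290 = 1617389/3290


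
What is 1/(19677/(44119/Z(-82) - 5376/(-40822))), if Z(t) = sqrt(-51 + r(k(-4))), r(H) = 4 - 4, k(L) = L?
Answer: 128/19125107 - 44119*I*sqrt(51)/1003527 ≈ 6.6928e-6 - 0.31397*I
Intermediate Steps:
r(H) = 0
Z(t) = I*sqrt(51) (Z(t) = sqrt(-51 + 0) = sqrt(-51) = I*sqrt(51))
1/(19677/(44119/Z(-82) - 5376/(-40822))) = 1/(19677/(44119/((I*sqrt(51))) - 5376/(-40822))) = 1/(19677/(44119*(-I*sqrt(51)/51) - 5376*(-1/40822))) = 1/(19677/(-44119*I*sqrt(51)/51 + 2688/20411)) = 1/(19677/(2688/20411 - 44119*I*sqrt(51)/51)) = 128/19125107 - 44119*I*sqrt(51)/1003527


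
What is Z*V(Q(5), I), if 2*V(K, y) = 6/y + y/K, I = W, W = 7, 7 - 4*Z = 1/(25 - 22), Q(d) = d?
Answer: 79/42 ≈ 1.8810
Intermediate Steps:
Z = 5/3 (Z = 7/4 - 1/(4*(25 - 22)) = 7/4 - ¼/3 = 7/4 - ¼*⅓ = 7/4 - 1/12 = 5/3 ≈ 1.6667)
I = 7
V(K, y) = 3/y + y/(2*K) (V(K, y) = (6/y + y/K)/2 = 3/y + y/(2*K))
Z*V(Q(5), I) = 5*(3/7 + (½)*7/5)/3 = 5*(3*(⅐) + (½)*7*(⅕))/3 = 5*(3/7 + 7/10)/3 = (5/3)*(79/70) = 79/42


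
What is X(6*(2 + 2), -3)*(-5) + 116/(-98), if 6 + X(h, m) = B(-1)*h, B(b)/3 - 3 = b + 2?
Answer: -69148/49 ≈ -1411.2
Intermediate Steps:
B(b) = 15 + 3*b (B(b) = 9 + 3*(b + 2) = 9 + 3*(2 + b) = 9 + (6 + 3*b) = 15 + 3*b)
X(h, m) = -6 + 12*h (X(h, m) = -6 + (15 + 3*(-1))*h = -6 + (15 - 3)*h = -6 + 12*h)
X(6*(2 + 2), -3)*(-5) + 116/(-98) = (-6 + 12*(6*(2 + 2)))*(-5) + 116/(-98) = (-6 + 12*(6*4))*(-5) + 116*(-1/98) = (-6 + 12*24)*(-5) - 58/49 = (-6 + 288)*(-5) - 58/49 = 282*(-5) - 58/49 = -1410 - 58/49 = -69148/49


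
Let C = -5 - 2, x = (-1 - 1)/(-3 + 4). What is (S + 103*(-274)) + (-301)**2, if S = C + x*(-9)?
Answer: 62390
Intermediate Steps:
x = -2 (x = -2/1 = -2*1 = -2)
C = -7
S = 11 (S = -7 - 2*(-9) = -7 + 18 = 11)
(S + 103*(-274)) + (-301)**2 = (11 + 103*(-274)) + (-301)**2 = (11 - 28222) + 90601 = -28211 + 90601 = 62390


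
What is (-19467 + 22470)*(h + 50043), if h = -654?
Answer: 148315167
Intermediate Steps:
(-19467 + 22470)*(h + 50043) = (-19467 + 22470)*(-654 + 50043) = 3003*49389 = 148315167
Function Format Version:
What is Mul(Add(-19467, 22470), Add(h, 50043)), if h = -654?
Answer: 148315167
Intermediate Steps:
Mul(Add(-19467, 22470), Add(h, 50043)) = Mul(Add(-19467, 22470), Add(-654, 50043)) = Mul(3003, 49389) = 148315167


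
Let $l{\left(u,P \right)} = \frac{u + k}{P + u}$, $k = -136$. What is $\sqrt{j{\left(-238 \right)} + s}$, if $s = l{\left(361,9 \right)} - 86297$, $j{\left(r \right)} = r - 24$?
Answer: $\frac{i \sqrt{473993754}}{74} \approx 294.21 i$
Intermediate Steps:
$j{\left(r \right)} = -24 + r$
$l{\left(u,P \right)} = \frac{-136 + u}{P + u}$ ($l{\left(u,P \right)} = \frac{u - 136}{P + u} = \frac{-136 + u}{P + u}$)
$s = - \frac{6385933}{74}$ ($s = \frac{-136 + 361}{9 + 361} - 86297 = \frac{1}{370} \cdot 225 - 86297 = \frac{45}{74} - 86297 = - \frac{6385933}{74} \approx -86296.0$)
$\sqrt{j{\left(-238 \right)} + s} = \sqrt{\left(-24 - 238\right) - \frac{6385933}{74}} = \sqrt{-262 - \frac{6385933}{74}} = \sqrt{- \frac{6405321}{74}} = \frac{i \sqrt{473993754}}{74}$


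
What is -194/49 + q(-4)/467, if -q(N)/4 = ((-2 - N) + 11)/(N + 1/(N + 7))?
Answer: -988934/251713 ≈ -3.9288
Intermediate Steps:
q(N) = -4*(9 - N)/(N + 1/(7 + N)) (q(N) = -4*((-2 - N) + 11)/(N + 1/(N + 7)) = -4*(9 - N)/(N + 1/(7 + N)))
-194/49 + q(-4)/467 = -194/49 + (4*(-63 + (-4)**2 - 2*(-4))/(1 + (-4)**2 + 7*(-4)))/467 = -194*1/49 + (4*(-63 + 16 + 8)/(1 + 16 - 28))*(1/467) = -194/49 + (4*(-39)/(-11))*(1/467) = -194/49 + (4*(-1/11)*(-39))*(1/467) = -194/49 + (156/11)*(1/467) = -194/49 + 156/5137 = -988934/251713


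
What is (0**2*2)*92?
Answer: 0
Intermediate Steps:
(0**2*2)*92 = (0*2)*92 = 0*92 = 0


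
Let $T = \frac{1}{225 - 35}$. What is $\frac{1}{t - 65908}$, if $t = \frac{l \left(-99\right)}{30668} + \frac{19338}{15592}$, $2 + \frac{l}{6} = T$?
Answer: $- \frac{129053035}{8505462386542} \approx -1.5173 \cdot 10^{-5}$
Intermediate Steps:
$T = \frac{1}{190} \approx 0.0052632$
$l = - \frac{1137}{95}$ ($l = -12 + 6 \cdot \frac{1}{190} = -12 + \frac{3}{95} = - \frac{1137}{95} \approx -11.968$)
$t = \frac{165044238}{129053035}$ ($t = \frac{\left(- \frac{1137}{95}\right) \left(-99\right)}{30668} + \frac{19338}{15592} = \frac{112563}{95} \cdot \frac{1}{30668} + 19338 \cdot \frac{1}{15592} = \frac{10233}{264860} + \frac{9669}{7796} = \frac{165044238}{129053035} \approx 1.2789$)
$\frac{1}{t - 65908} = \frac{1}{\frac{165044238}{129053035} - 65908} = \frac{1}{- \frac{8505462386542}{129053035}} = - \frac{129053035}{8505462386542}$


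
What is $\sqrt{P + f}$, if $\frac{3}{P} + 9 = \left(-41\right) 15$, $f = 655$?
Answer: $\frac{\sqrt{1771107}}{52} \approx 25.593$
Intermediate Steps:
$P = - \frac{1}{208}$ ($P = \frac{3}{-9 - 615} = \frac{3}{-624} = 3 \left(- \frac{1}{624}\right) = - \frac{1}{208} \approx -0.0048077$)
$\sqrt{P + f} = \sqrt{- \frac{1}{208} + 655} = \sqrt{\frac{136239}{208}} = \frac{\sqrt{1771107}}{52}$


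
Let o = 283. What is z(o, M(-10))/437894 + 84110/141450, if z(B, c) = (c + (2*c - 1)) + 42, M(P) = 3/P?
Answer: 7367387297/12388021260 ≈ 0.59472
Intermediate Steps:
z(B, c) = 41 + 3*c (z(B, c) = (c + (-1 + 2*c)) + 42 = (-1 + 3*c) + 42 = 41 + 3*c)
z(o, M(-10))/437894 + 84110/141450 = (41 + 3*(3/(-10)))/437894 + 84110/141450 = (41 + 3*(3*(-1/10)))*(1/437894) + 84110*(1/141450) = (41 + 3*(-3/10))*(1/437894) + 8411/14145 = (41 - 9/10)*(1/437894) + 8411/14145 = (401/10)*(1/437894) + 8411/14145 = 401/4378940 + 8411/14145 = 7367387297/12388021260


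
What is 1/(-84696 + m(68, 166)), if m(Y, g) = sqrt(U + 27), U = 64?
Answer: -84696/7173412325 - sqrt(91)/7173412325 ≈ -1.1808e-5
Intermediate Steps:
m(Y, g) = sqrt(91) (m(Y, g) = sqrt(64 + 27) = sqrt(91))
1/(-84696 + m(68, 166)) = 1/(-84696 + sqrt(91))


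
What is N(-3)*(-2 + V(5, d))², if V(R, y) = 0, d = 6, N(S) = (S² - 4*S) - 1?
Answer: 80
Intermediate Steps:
N(S) = -1 + S² - 4*S
N(-3)*(-2 + V(5, d))² = (-1 + (-3)² - 4*(-3))*(-2 + 0)² = (-1 + 9 + 12)*(-2)² = 20*4 = 80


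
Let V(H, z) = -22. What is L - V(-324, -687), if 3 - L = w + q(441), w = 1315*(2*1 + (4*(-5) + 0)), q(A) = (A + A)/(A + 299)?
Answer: 8766709/370 ≈ 23694.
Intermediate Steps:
q(A) = 2*A/(299 + A) (q(A) = (2*A)/(299 + A) = 2*A/(299 + A))
w = -23670 (w = 1315*(2 + (-20 + 0)) = 1315*(2 - 20) = 1315*(-18) = -23670)
L = 8758569/370 (L = 3 - (-23670 + 2*441/(299 + 441)) = 3 - (-23670 + 2*441/740) = 3 - (-23670 + 2*441*(1/740)) = 3 - (-23670 + 441/370) = 3 - 1*(-8757459/370) = 3 + 8757459/370 = 8758569/370 ≈ 23672.)
L - V(-324, -687) = 8758569/370 - 1*(-22) = 8758569/370 + 22 = 8766709/370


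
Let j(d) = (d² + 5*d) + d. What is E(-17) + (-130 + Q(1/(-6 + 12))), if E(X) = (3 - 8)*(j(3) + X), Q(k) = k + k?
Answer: -539/3 ≈ -179.67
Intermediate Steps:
j(d) = d² + 6*d
Q(k) = 2*k
E(X) = -135 - 5*X (E(X) = (3 - 8)*(3*(6 + 3) + X) = -5*(3*9 + X) = -5*(27 + X) = -135 - 5*X)
E(-17) + (-130 + Q(1/(-6 + 12))) = (-135 - 5*(-17)) + (-130 + 2/(-6 + 12)) = (-135 + 85) + (-130 + 2/6) = -50 + (-130 + 2*(⅙)) = -50 + (-130 + ⅓) = -50 - 389/3 = -539/3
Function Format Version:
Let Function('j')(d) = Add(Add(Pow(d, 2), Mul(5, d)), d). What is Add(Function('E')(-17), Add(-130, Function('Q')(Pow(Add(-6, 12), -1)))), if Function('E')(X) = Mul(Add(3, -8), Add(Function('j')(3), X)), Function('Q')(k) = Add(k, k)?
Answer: Rational(-539, 3) ≈ -179.67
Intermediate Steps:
Function('j')(d) = Add(Pow(d, 2), Mul(6, d))
Function('Q')(k) = Mul(2, k)
Function('E')(X) = Add(-135, Mul(-5, X)) (Function('E')(X) = Mul(Add(3, -8), Add(Mul(3, Add(6, 3)), X)) = Mul(-5, Add(Mul(3, 9), X)) = Mul(-5, Add(27, X)) = Add(-135, Mul(-5, X)))
Add(Function('E')(-17), Add(-130, Function('Q')(Pow(Add(-6, 12), -1)))) = Add(Add(-135, Mul(-5, -17)), Add(-130, Mul(2, Pow(Add(-6, 12), -1)))) = Add(Add(-135, 85), Add(-130, Mul(2, Pow(6, -1)))) = Add(-50, Add(-130, Mul(2, Rational(1, 6)))) = Add(-50, Add(-130, Rational(1, 3))) = Add(-50, Rational(-389, 3)) = Rational(-539, 3)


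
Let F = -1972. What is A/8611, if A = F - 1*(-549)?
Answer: -1423/8611 ≈ -0.16525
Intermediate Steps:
A = -1423 (A = -1972 - 1*(-549) = -1972 + 549 = -1423)
A/8611 = -1423/8611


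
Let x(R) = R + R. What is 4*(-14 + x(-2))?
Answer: -72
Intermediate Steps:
x(R) = 2*R
4*(-14 + x(-2)) = 4*(-14 + 2*(-2)) = 4*(-14 - 4) = 4*(-18) = -72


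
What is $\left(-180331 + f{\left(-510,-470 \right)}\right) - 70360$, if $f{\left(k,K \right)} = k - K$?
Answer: $-250731$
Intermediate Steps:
$\left(-180331 + f{\left(-510,-470 \right)}\right) - 70360 = \left(-180331 - 40\right) - 70360 = -180371 - 70360 = -250731$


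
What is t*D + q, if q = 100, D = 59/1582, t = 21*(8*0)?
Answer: 100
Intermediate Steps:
t = 0 (t = 21*0 = 0)
D = 59/1582 (D = 59*(1/1582) = 59/1582 ≈ 0.037295)
t*D + q = 0*(59/1582) + 100 = 0 + 100 = 100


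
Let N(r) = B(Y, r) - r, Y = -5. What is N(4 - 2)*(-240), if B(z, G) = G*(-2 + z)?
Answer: 3840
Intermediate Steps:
N(r) = -8*r (N(r) = r*(-2 - 5) - r = r*(-7) - r = -7*r - r = -8*r)
N(4 - 2)*(-240) = -8*(4 - 2)*(-240) = -8*2*(-240) = -16*(-240) = 3840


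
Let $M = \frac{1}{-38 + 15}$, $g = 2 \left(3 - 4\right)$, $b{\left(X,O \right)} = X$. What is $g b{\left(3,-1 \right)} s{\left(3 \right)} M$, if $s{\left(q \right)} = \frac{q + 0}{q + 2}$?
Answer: $\frac{18}{115} \approx 0.15652$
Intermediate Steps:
$s{\left(q \right)} = \frac{q}{2 + q}$
$g = -2$ ($g = 2 \left(-1\right) = -2$)
$M = - \frac{1}{23}$ ($M = \frac{1}{-23} = - \frac{1}{23} \approx -0.043478$)
$g b{\left(3,-1 \right)} s{\left(3 \right)} M = \left(-2\right) 3 \frac{3}{2 + 3} \left(- \frac{1}{23}\right) = - 6 \cdot \frac{3}{5} \left(- \frac{1}{23}\right) = - 6 \cdot 3 \cdot \frac{1}{5} \left(- \frac{1}{23}\right) = \left(-6\right) \frac{3}{5} \left(- \frac{1}{23}\right) = \left(- \frac{18}{5}\right) \left(- \frac{1}{23}\right) = \frac{18}{115}$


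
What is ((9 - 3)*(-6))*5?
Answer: -180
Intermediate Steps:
((9 - 3)*(-6))*5 = (6*(-6))*5 = -36*5 = -180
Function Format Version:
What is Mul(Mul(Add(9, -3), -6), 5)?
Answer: -180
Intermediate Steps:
Mul(Mul(Add(9, -3), -6), 5) = Mul(Mul(6, -6), 5) = Mul(-36, 5) = -180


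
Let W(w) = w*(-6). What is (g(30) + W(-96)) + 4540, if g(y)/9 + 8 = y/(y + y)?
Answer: 10097/2 ≈ 5048.5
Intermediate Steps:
W(w) = -6*w
g(y) = -135/2 (g(y) = -72 + 9*(y/(y + y)) = -72 + 9*(y/((2*y))) = -72 + 9*(y*(1/(2*y))) = -72 + 9*(1/2) = -72 + 9/2 = -135/2)
(g(30) + W(-96)) + 4540 = (-135/2 - 6*(-96)) + 4540 = (-135/2 + 576) + 4540 = 1017/2 + 4540 = 10097/2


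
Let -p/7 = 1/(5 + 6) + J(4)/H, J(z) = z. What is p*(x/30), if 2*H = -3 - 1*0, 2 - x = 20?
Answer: -119/11 ≈ -10.818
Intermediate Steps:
x = -18 (x = 2 - 1*20 = 2 - 20 = -18)
H = -3/2 (H = (-3 - 1*0)/2 = (-3 + 0)/2 = (1/2)*(-3) = -3/2 ≈ -1.5000)
p = 595/33 (p = -7*(1/(5 + 6) + 4/(-3/2)) = -7*(1/11 + 4*(-2/3)) = -7*(1*(1/11) - 8/3) = -7*(1/11 - 8/3) = -7*(-85/33) = 595/33 ≈ 18.030)
p*(x/30) = 595*(-18/30)/33 = 595*(-18*1/30)/33 = (595/33)*(-3/5) = -119/11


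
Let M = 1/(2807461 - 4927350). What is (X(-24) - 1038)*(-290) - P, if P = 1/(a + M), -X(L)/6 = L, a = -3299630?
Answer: 1813484640168187349/6994849341071 ≈ 2.5926e+5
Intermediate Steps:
M = -1/2119889 (M = 1/(-2119889) = -1/2119889 ≈ -4.7172e-7)
X(L) = -6*L
P = -2119889/6994849341071 (P = 1/(-3299630 - 1/2119889) = 1/(-6994849341071/2119889) = -2119889/6994849341071 ≈ -3.0306e-7)
(X(-24) - 1038)*(-290) - P = (-6*(-24) - 1038)*(-290) - 1*(-2119889/6994849341071) = (144 - 1038)*(-290) + 2119889/6994849341071 = -894*(-290) + 2119889/6994849341071 = 259260 + 2119889/6994849341071 = 1813484640168187349/6994849341071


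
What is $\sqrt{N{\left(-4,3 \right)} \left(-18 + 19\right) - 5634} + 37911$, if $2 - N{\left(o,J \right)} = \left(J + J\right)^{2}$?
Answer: $37911 + 2 i \sqrt{1417} \approx 37911.0 + 75.286 i$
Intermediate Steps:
$N{\left(o,J \right)} = 2 - 4 J^{2}$ ($N{\left(o,J \right)} = 2 - \left(J + J\right)^{2} = 2 - \left(2 J\right)^{2} = 2 - 4 J^{2}$)
$\sqrt{N{\left(-4,3 \right)} \left(-18 + 19\right) - 5634} + 37911 = \sqrt{\left(2 - 4 \cdot 3^{2}\right) \left(-18 + 19\right) - 5634} + 37911 = \sqrt{\left(2 - 36\right) 1 - 5634} + 37911 = \sqrt{\left(-34\right) 1 - 5634} + 37911 = \sqrt{-34 - 5634} + 37911 = \sqrt{-5668} + 37911 = 2 i \sqrt{1417} + 37911 = 37911 + 2 i \sqrt{1417}$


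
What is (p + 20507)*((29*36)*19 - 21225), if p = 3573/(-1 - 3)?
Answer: -108973995/4 ≈ -2.7243e+7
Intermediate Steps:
p = -3573/4 (p = 3573/(-4) = -¼*3573 = -3573/4 ≈ -893.25)
(p + 20507)*((29*36)*19 - 21225) = (-3573/4 + 20507)*((29*36)*19 - 21225) = 78455*(1044*19 - 21225)/4 = 78455*(19836 - 21225)/4 = (78455/4)*(-1389) = -108973995/4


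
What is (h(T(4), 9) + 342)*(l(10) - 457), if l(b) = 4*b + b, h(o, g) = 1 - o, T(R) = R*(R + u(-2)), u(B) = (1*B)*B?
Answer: -126577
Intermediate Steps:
u(B) = B**2 (u(B) = B*B = B**2)
T(R) = R*(4 + R) (T(R) = R*(R + (-2)**2) = R*(R + 4) = R*(4 + R))
l(b) = 5*b
(h(T(4), 9) + 342)*(l(10) - 457) = ((1 - 4*(4 + 4)) + 342)*(5*10 - 457) = ((1 - 4*8) + 342)*(50 - 457) = ((1 - 1*32) + 342)*(-407) = ((1 - 32) + 342)*(-407) = (-31 + 342)*(-407) = 311*(-407) = -126577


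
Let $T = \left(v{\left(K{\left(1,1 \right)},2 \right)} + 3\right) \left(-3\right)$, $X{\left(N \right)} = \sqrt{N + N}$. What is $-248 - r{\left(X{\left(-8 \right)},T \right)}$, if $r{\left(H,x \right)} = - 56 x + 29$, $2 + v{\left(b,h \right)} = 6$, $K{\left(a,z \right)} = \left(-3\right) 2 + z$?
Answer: $-1453$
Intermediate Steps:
$K{\left(a,z \right)} = -6 + z$
$X{\left(N \right)} = \sqrt{2} \sqrt{N}$ ($X{\left(N \right)} = \sqrt{2 N} = \sqrt{2} \sqrt{N}$)
$v{\left(b,h \right)} = 4$ ($v{\left(b,h \right)} = -2 + 6 = 4$)
$T = -21$ ($T = \left(4 + 3\right) \left(-3\right) = 7 \left(-3\right) = -21$)
$r{\left(H,x \right)} = 29 - 56 x$
$-248 - r{\left(X{\left(-8 \right)},T \right)} = -248 - \left(29 - -1176\right) = -248 - \left(29 + 1176\right) = -248 - 1205 = -1453$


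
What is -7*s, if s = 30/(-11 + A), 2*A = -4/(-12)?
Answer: 252/13 ≈ 19.385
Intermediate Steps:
A = 1/6 (A = (-4/(-12))/2 = (-4*(-1/12))/2 = (1/2)*(1/3) = 1/6 ≈ 0.16667)
s = -36/13 (s = 30/(-11 + 1/6) = 30/(-65/6) = -6/65*30 = -36/13 ≈ -2.7692)
-7*s = -7*(-36/13) = 252/13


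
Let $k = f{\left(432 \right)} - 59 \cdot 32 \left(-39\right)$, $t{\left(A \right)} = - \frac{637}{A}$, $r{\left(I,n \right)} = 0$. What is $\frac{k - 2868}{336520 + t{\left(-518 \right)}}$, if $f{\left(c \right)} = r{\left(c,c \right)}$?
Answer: $\frac{1745512}{8300857} \approx 0.21028$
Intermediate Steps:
$f{\left(c \right)} = 0$
$k = 73632$ ($k = 0 - 59 \cdot 32 \left(-39\right) = 0 - 1888 \left(-39\right) = 0 - -73632 = 0 + 73632 = 73632$)
$\frac{k - 2868}{336520 + t{\left(-518 \right)}} = \frac{73632 - 2868}{336520 - \frac{637}{-518}} = \frac{70764}{336520 - - \frac{91}{74}} = \frac{70764}{336520 + \frac{91}{74}} = \frac{70764}{\frac{24902571}{74}} = 70764 \cdot \frac{74}{24902571} = \frac{1745512}{8300857}$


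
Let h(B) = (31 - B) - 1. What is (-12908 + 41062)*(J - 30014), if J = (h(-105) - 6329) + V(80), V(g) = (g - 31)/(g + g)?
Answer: -81551312787/80 ≈ -1.0194e+9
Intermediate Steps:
h(B) = 30 - B
V(g) = (-31 + g)/(2*g) (V(g) = (-31 + g)/((2*g)) = (-31 + g)*(1/(2*g)) = (-31 + g)/(2*g))
J = -990991/160 (J = ((30 - 1*(-105)) - 6329) + (½)*(-31 + 80)/80 = ((30 + 105) - 6329) + (½)*(1/80)*49 = (135 - 6329) + 49/160 = -6194 + 49/160 = -990991/160 ≈ -6193.7)
(-12908 + 41062)*(J - 30014) = (-12908 + 41062)*(-990991/160 - 30014) = 28154*(-5793231/160) = -81551312787/80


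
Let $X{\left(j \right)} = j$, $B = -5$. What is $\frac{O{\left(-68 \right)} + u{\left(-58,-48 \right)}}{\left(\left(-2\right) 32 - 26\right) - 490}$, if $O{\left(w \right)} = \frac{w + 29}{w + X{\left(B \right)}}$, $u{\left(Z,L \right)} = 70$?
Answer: $- \frac{5149}{42340} \approx -0.12161$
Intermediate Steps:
$O{\left(w \right)} = \frac{29 + w}{-5 + w}$ ($O{\left(w \right)} = \frac{w + 29}{w - 5} = \frac{29 + w}{-5 + w}$)
$\frac{O{\left(-68 \right)} + u{\left(-58,-48 \right)}}{\left(\left(-2\right) 32 - 26\right) - 490} = \frac{\frac{29 - 68}{-5 - 68} + 70}{\left(\left(-2\right) 32 - 26\right) - 490} = \frac{\frac{1}{-73} \left(-39\right) + 70}{\left(-64 - 26\right) - 490} = \frac{\left(- \frac{1}{73}\right) \left(-39\right) + 70}{-90 - 490} = \frac{\frac{39}{73} + 70}{-580} = \frac{5149}{73} \left(- \frac{1}{580}\right) = - \frac{5149}{42340}$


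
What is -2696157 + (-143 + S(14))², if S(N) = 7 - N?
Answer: -2673657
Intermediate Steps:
-2696157 + (-143 + S(14))² = -2696157 + (-143 + (7 - 1*14))² = -2696157 + (-143 + (7 - 14))² = -2696157 + (-143 - 7)² = -2696157 + (-150)² = -2696157 + 22500 = -2673657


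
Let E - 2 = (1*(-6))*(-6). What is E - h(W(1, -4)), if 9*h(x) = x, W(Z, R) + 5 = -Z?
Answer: 116/3 ≈ 38.667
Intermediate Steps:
W(Z, R) = -5 - Z
h(x) = x/9
E = 38 (E = 2 + (1*(-6))*(-6) = 2 - 6*(-6) = 2 + 36 = 38)
E - h(W(1, -4)) = 38 - (-5 - 1*1)/9 = 38 - (-5 - 1)/9 = 38 - (-6)/9 = 38 - 1*(-2/3) = 38 + 2/3 = 116/3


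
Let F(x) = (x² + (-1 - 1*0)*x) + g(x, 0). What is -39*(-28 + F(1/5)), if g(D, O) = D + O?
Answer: 27261/25 ≈ 1090.4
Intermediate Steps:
F(x) = x² (F(x) = (x² + (-1 - 1*0)*x) + (x + 0) = (x² + (-1 + 0)*x) + x = (x² - x) + x = x²)
-39*(-28 + F(1/5)) = -39*(-28 + (1/5)²) = -39*(-28 + (⅕)²) = -39*(-28 + 1/25) = -39*(-699/25) = 27261/25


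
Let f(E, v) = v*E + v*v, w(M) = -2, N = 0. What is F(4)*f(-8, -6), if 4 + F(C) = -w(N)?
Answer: -168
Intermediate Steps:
F(C) = -2 (F(C) = -4 - 1*(-2) = -4 + 2 = -2)
f(E, v) = v² + E*v (f(E, v) = E*v + v² = v² + E*v)
F(4)*f(-8, -6) = -(-12)*(-8 - 6) = -(-12)*(-14) = -2*84 = -168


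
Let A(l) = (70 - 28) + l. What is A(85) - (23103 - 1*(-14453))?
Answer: -37429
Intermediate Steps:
A(l) = 42 + l
A(85) - (23103 - 1*(-14453)) = (42 + 85) - (23103 - 1*(-14453)) = 127 - (23103 + 14453) = 127 - 1*37556 = 127 - 37556 = -37429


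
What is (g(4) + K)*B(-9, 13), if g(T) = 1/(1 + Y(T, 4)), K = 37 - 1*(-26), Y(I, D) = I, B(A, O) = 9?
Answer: 2844/5 ≈ 568.80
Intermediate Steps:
K = 63 (K = 37 + 26 = 63)
g(T) = 1/(1 + T)
(g(4) + K)*B(-9, 13) = (1/(1 + 4) + 63)*9 = (1/5 + 63)*9 = (⅕ + 63)*9 = (316/5)*9 = 2844/5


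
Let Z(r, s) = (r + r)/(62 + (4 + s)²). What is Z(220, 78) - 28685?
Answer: -97327985/3393 ≈ -28685.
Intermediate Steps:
Z(r, s) = 2*r/(62 + (4 + s)²) (Z(r, s) = (2*r)/(62 + (4 + s)²) = 2*r/(62 + (4 + s)²))
Z(220, 78) - 28685 = 2*220/(62 + (4 + 78)²) - 28685 = 2*220/(62 + 82²) - 28685 = 2*220/(62 + 6724) - 28685 = 2*220/6786 - 28685 = 2*220*(1/6786) - 28685 = 220/3393 - 28685 = -97327985/3393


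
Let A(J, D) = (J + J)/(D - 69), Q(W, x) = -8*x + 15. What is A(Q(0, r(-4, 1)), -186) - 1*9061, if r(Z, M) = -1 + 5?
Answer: -135913/15 ≈ -9060.9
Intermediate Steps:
r(Z, M) = 4
Q(W, x) = 15 - 8*x
A(J, D) = 2*J/(-69 + D) (A(J, D) = (2*J)/(-69 + D) = 2*J/(-69 + D))
A(Q(0, r(-4, 1)), -186) - 1*9061 = 2*(15 - 8*4)/(-69 - 186) - 1*9061 = 2*(15 - 32)/(-255) - 9061 = 2*(-17)*(-1/255) - 9061 = 2/15 - 9061 = -135913/15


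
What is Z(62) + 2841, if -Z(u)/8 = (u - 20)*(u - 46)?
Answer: -2535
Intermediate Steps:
Z(u) = -8*(-46 + u)*(-20 + u) (Z(u) = -8*(u - 20)*(u - 46) = -8*(-20 + u)*(-46 + u) = -8*(-46 + u)*(-20 + u))
Z(62) + 2841 = (-7360 - 8*62² + 528*62) + 2841 = (-7360 - 8*3844 + 32736) + 2841 = (-7360 - 30752 + 32736) + 2841 = -5376 + 2841 = -2535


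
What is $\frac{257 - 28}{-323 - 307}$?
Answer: $- \frac{229}{630} \approx -0.36349$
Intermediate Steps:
$\frac{257 - 28}{-323 - 307} = \frac{229}{-630} = 229 \left(- \frac{1}{630}\right) = - \frac{229}{630}$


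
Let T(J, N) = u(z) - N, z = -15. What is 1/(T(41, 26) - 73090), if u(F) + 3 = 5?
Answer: -1/73114 ≈ -1.3677e-5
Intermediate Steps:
u(F) = 2 (u(F) = -3 + 5 = 2)
T(J, N) = 2 - N
1/(T(41, 26) - 73090) = 1/((2 - 1*26) - 73090) = 1/((2 - 26) - 73090) = 1/(-24 - 73090) = 1/(-73114) = -1/73114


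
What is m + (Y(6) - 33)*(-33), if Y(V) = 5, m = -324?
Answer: 600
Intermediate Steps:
m + (Y(6) - 33)*(-33) = -324 + (5 - 33)*(-33) = -324 - 28*(-33) = -324 + 924 = 600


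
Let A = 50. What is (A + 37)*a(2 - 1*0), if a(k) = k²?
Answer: 348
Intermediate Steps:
(A + 37)*a(2 - 1*0) = (50 + 37)*(2 - 1*0)² = 87*(2 + 0)² = 87*2² = 87*4 = 348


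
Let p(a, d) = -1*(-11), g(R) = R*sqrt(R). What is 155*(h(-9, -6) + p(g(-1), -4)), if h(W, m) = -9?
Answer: 310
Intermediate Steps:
g(R) = R**(3/2)
p(a, d) = 11
155*(h(-9, -6) + p(g(-1), -4)) = 155*(-9 + 11) = 155*2 = 310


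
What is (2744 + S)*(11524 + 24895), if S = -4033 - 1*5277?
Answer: -239127154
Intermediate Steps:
S = -9310 (S = -4033 - 5277 = -9310)
(2744 + S)*(11524 + 24895) = (2744 - 9310)*(11524 + 24895) = -6566*36419 = -239127154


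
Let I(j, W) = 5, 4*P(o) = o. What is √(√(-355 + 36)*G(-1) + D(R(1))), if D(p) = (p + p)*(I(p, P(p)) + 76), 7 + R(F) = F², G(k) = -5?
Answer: √(-972 - 5*I*√319) ≈ 1.4307 - 31.21*I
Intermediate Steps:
P(o) = o/4
R(F) = -7 + F²
D(p) = 162*p (D(p) = (p + p)*(5 + 76) = (2*p)*81 = 162*p)
√(√(-355 + 36)*G(-1) + D(R(1))) = √(√(-355 + 36)*(-5) + 162*(-7 + 1²)) = √(√(-319)*(-5) + 162*(-7 + 1)) = √((I*√319)*(-5) + 162*(-6)) = √(-5*I*√319 - 972) = √(-972 - 5*I*√319)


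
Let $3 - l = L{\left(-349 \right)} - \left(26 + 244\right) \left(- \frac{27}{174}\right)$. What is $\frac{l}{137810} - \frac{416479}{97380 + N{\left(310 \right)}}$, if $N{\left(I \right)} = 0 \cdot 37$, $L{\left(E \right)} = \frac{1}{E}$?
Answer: $- \frac{58093283434513}{13582319047380} \approx -4.2771$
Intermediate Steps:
$l = - \frac{393643}{10121}$ ($l = 3 - \left(\frac{1}{-349} - \left(26 + 244\right) \left(- \frac{27}{174}\right)\right) = 3 - \left(- \frac{1}{349} - 270 \left(\left(-27\right) \frac{1}{174}\right)\right) = 3 - \left(- \frac{1}{349} - 270 \left(- \frac{9}{58}\right)\right) = 3 - \left(- \frac{1}{349} - - \frac{1215}{29}\right) = 3 - \left(- \frac{1}{349} + \frac{1215}{29}\right) = 3 - \frac{424006}{10121} = - \frac{393643}{10121} \approx -38.894$)
$N{\left(I \right)} = 0$
$\frac{l}{137810} - \frac{416479}{97380 + N{\left(310 \right)}} = - \frac{393643}{10121 \cdot 137810} - \frac{416479}{97380 + 0} = \left(- \frac{393643}{10121}\right) \frac{1}{137810} - \frac{416479}{97380} = - \frac{393643}{1394775010} - \frac{416479}{97380} = - \frac{58093283434513}{13582319047380}$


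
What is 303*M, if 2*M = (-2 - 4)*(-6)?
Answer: 5454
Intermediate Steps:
M = 18 (M = ((-2 - 4)*(-6))/2 = (-6*(-6))/2 = (½)*36 = 18)
303*M = 303*18 = 5454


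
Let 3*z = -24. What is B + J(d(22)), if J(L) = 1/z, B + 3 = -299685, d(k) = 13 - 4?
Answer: -2397505/8 ≈ -2.9969e+5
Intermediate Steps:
z = -8 (z = (1/3)*(-24) = -8)
d(k) = 9
B = -299688 (B = -3 - 299685 = -299688)
J(L) = -1/8 (J(L) = 1/(-8) = -1/8)
B + J(d(22)) = -299688 - 1/8 = -2397505/8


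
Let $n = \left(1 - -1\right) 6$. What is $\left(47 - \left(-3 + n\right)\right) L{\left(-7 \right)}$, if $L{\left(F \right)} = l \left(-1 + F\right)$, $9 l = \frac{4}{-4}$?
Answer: $\frac{304}{9} \approx 33.778$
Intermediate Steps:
$l = - \frac{1}{9}$ ($l = \frac{4 \frac{1}{-4}}{9} = \frac{4 \left(- \frac{1}{4}\right)}{9} = \frac{1}{9} \left(-1\right) = - \frac{1}{9} \approx -0.11111$)
$n = 12$ ($n = \left(1 + 1\right) 6 = 2 \cdot 6 = 12$)
$L{\left(F \right)} = \frac{1}{9} - \frac{F}{9}$ ($L{\left(F \right)} = - \frac{-1 + F}{9} = \frac{1}{9} - \frac{F}{9}$)
$\left(47 - \left(-3 + n\right)\right) L{\left(-7 \right)} = \left(47 + \left(3 - 12\right)\right) \left(\frac{1}{9} - - \frac{7}{9}\right) = \left(47 + \left(3 - 12\right)\right) \left(\frac{1}{9} + \frac{7}{9}\right) = \left(47 - 9\right) \frac{8}{9} = 38 \cdot \frac{8}{9} = \frac{304}{9}$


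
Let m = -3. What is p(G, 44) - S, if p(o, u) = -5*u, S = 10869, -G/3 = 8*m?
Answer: -11089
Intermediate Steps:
G = 72 (G = -24*(-3) = -3*(-24) = 72)
p(G, 44) - S = -5*44 - 1*10869 = -220 - 10869 = -11089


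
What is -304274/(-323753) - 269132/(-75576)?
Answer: 27532026055/6116989182 ≈ 4.5009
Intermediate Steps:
-304274/(-323753) - 269132/(-75576) = -304274*(-1/323753) - 269132*(-1/75576) = 304274/323753 + 67283/18894 = 27532026055/6116989182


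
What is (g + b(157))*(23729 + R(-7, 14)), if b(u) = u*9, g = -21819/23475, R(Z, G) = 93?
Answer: 263220045544/7825 ≈ 3.3638e+7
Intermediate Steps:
g = -7273/7825 (g = -21819*1/23475 = -7273/7825 ≈ -0.92946)
b(u) = 9*u
(g + b(157))*(23729 + R(-7, 14)) = (-7273/7825 + 9*157)*(23729 + 93) = (-7273/7825 + 1413)*23822 = (11049452/7825)*23822 = 263220045544/7825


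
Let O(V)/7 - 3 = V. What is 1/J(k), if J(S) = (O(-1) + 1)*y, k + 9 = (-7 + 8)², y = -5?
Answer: -1/75 ≈ -0.013333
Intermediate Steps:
O(V) = 21 + 7*V
k = -8 (k = -9 + (-7 + 8)² = -9 + 1² = -9 + 1 = -8)
J(S) = -75 (J(S) = ((21 + 7*(-1)) + 1)*(-5) = ((21 - 7) + 1)*(-5) = (14 + 1)*(-5) = 15*(-5) = -75)
1/J(k) = 1/(-75) = -1/75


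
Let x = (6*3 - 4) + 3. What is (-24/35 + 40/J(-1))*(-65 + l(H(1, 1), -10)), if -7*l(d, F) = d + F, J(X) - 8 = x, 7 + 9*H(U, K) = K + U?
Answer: -25600/441 ≈ -58.050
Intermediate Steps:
H(U, K) = -7/9 + K/9 + U/9 (H(U, K) = -7/9 + (K + U)/9 = -7/9 + (K/9 + U/9) = -7/9 + K/9 + U/9)
x = 17 (x = (18 - 4) + 3 = 14 + 3 = 17)
J(X) = 25 (J(X) = 8 + 17 = 25)
l(d, F) = -F/7 - d/7 (l(d, F) = -(d + F)/7 = -(F + d)/7 = -F/7 - d/7)
(-24/35 + 40/J(-1))*(-65 + l(H(1, 1), -10)) = (-24/35 + 40/25)*(-65 + (-1/7*(-10) - (-7/9 + (1/9)*1 + (1/9)*1)/7)) = (-24*1/35 + 40*(1/25))*(-65 + (10/7 - (-7/9 + 1/9 + 1/9)/7)) = (-24/35 + 8/5)*(-65 + (10/7 - 1/7*(-5/9))) = 32*(-65 + (10/7 + 5/63))/35 = 32*(-65 + 95/63)/35 = (32/35)*(-4000/63) = -25600/441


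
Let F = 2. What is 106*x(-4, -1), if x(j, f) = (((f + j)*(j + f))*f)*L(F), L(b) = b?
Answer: -5300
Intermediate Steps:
x(j, f) = 2*f*(f + j)² (x(j, f) = (((f + j)*(j + f))*f)*2 = (((f + j)*(f + j))*f)*2 = ((f + j)²*f)*2 = (f*(f + j)²)*2 = 2*f*(f + j)²)
106*x(-4, -1) = 106*(2*(-1)*(-1 - 4)²) = 106*(2*(-1)*(-5)²) = 106*(2*(-1)*25) = 106*(-50) = -5300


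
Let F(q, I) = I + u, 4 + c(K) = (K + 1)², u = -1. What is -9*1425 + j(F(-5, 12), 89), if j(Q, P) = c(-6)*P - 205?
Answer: -11161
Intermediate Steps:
c(K) = -4 + (1 + K)² (c(K) = -4 + (K + 1)² = -4 + (1 + K)²)
F(q, I) = -1 + I (F(q, I) = I - 1 = -1 + I)
j(Q, P) = -205 + 21*P (j(Q, P) = (-4 + (1 - 6)²)*P - 205 = (-4 + (-5)²)*P - 205 = (-4 + 25)*P - 205 = 21*P - 205 = -205 + 21*P)
-9*1425 + j(F(-5, 12), 89) = -9*1425 + (-205 + 21*89) = -12825 + (-205 + 1869) = -12825 + 1664 = -11161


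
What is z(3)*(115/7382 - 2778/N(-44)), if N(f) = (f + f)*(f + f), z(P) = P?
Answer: -14712477/14291552 ≈ -1.0295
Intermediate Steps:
N(f) = 4*f² (N(f) = (2*f)*(2*f) = 4*f²)
z(3)*(115/7382 - 2778/N(-44)) = 3*(115/7382 - 2778/(4*(-44)²)) = 3*(115*(1/7382) - 2778/(4*1936)) = 3*(115/7382 - 2778/7744) = 3*(115/7382 - 2778*1/7744) = 3*(115/7382 - 1389/3872) = 3*(-4904159/14291552) = -14712477/14291552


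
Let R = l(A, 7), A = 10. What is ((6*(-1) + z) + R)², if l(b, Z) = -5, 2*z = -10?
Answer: 256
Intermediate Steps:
z = -5 (z = (½)*(-10) = -5)
R = -5
((6*(-1) + z) + R)² = ((6*(-1) - 5) - 5)² = ((-6 - 5) - 5)² = (-11 - 5)² = (-16)² = 256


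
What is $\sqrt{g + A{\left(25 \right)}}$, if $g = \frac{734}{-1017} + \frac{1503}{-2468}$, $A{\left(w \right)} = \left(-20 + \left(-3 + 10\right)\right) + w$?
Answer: $\frac{\sqrt{1867087174889}}{418326} \approx 3.2664$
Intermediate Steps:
$A{\left(w \right)} = -13 + w$ ($A{\left(w \right)} = \left(-20 + 7\right) + w = -13 + w$)
$g = - \frac{3340063}{2509956}$ ($g = 734 \left(- \frac{1}{1017}\right) + 1503 \left(- \frac{1}{2468}\right) = - \frac{734}{1017} - \frac{1503}{2468} = - \frac{3340063}{2509956} \approx -1.3307$)
$\sqrt{g + A{\left(25 \right)}} = \sqrt{- \frac{3340063}{2509956} + \left(-13 + 25\right)} = \sqrt{- \frac{3340063}{2509956} + 12} = \sqrt{\frac{26779409}{2509956}} = \frac{\sqrt{1867087174889}}{418326}$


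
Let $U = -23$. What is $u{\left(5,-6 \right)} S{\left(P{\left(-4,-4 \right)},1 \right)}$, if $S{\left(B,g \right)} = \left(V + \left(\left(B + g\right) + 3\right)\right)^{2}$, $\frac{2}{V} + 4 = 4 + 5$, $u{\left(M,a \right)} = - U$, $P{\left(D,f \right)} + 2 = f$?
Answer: $\frac{1472}{25} \approx 58.88$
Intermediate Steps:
$P{\left(D,f \right)} = -2 + f$
$u{\left(M,a \right)} = 23$ ($u{\left(M,a \right)} = \left(-1\right) \left(-23\right) = 23$)
$V = \frac{2}{5}$ ($V = \frac{2}{-4 + \left(4 + 5\right)} = \frac{2}{-4 + 9} = \frac{2}{5} \approx 0.4$)
$S{\left(B,g \right)} = \left(\frac{17}{5} + B + g\right)^{2}$ ($S{\left(B,g \right)} = \left(\frac{2}{5} + \left(\left(B + g\right) + 3\right)\right)^{2} = \left(\frac{2}{5} + \left(3 + B + g\right)\right)^{2} = \left(\frac{17}{5} + B + g\right)^{2}$)
$u{\left(5,-6 \right)} S{\left(P{\left(-4,-4 \right)},1 \right)} = 23 \frac{\left(17 + 5 \left(-2 - 4\right) + 5 \cdot 1\right)^{2}}{25} = 23 \frac{\left(17 + 5 \left(-6\right) + 5\right)^{2}}{25} = 23 \frac{\left(17 - 30 + 5\right)^{2}}{25} = 23 \frac{\left(-8\right)^{2}}{25} = 23 \cdot \frac{1}{25} \cdot 64 = 23 \cdot \frac{64}{25} = \frac{1472}{25}$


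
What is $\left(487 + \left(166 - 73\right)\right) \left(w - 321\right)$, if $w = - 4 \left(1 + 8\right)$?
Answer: $-207060$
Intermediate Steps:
$w = -36$ ($w = \left(-4\right) 9 = -36$)
$\left(487 + \left(166 - 73\right)\right) \left(w - 321\right) = \left(487 + \left(166 - 73\right)\right) \left(-36 - 321\right) = \left(487 + 93\right) \left(-36 - 321\right) = 580 \left(-357\right) = -207060$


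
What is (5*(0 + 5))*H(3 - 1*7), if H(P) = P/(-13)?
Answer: 100/13 ≈ 7.6923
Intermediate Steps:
H(P) = -P/13 (H(P) = P*(-1/13) = -P/13)
(5*(0 + 5))*H(3 - 1*7) = (5*(0 + 5))*(-(3 - 1*7)/13) = (5*5)*(-(3 - 7)/13) = 25*(-1/13*(-4)) = 25*(4/13) = 100/13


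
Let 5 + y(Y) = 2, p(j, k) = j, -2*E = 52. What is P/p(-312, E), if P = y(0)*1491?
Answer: 1491/104 ≈ 14.337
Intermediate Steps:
E = -26 (E = -½*52 = -26)
y(Y) = -3 (y(Y) = -5 + 2 = -3)
P = -4473 (P = -3*1491 = -4473)
P/p(-312, E) = -4473/(-312) = -4473*(-1/312) = 1491/104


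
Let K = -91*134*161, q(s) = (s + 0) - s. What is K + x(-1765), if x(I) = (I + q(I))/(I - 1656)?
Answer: -6716221749/3421 ≈ -1.9632e+6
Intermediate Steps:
q(s) = 0 (q(s) = s - s = 0)
K = -1963234 (K = -12194*161 = -1963234)
x(I) = I/(-1656 + I) (x(I) = (I + 0)/(I - 1656) = I/(-1656 + I))
K + x(-1765) = -1963234 - 1765/(-1656 - 1765) = -1963234 - 1765/(-3421) = -1963234 - 1765*(-1/3421) = -1963234 + 1765/3421 = -6716221749/3421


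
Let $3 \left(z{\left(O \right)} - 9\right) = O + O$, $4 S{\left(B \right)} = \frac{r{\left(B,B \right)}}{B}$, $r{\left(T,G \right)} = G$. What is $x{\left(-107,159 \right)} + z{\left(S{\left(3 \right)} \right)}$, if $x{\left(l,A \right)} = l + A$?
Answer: $\frac{367}{6} \approx 61.167$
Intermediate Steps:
$x{\left(l,A \right)} = A + l$
$S{\left(B \right)} = \frac{1}{4}$ ($S{\left(B \right)} = \frac{B \frac{1}{B}}{4} = \frac{1}{4} \cdot 1 = \frac{1}{4}$)
$z{\left(O \right)} = 9 + \frac{2 O}{3}$ ($z{\left(O \right)} = 9 + \frac{O + O}{3} = 9 + \frac{2 O}{3}$)
$x{\left(-107,159 \right)} + z{\left(S{\left(3 \right)} \right)} = \left(159 - 107\right) + \left(9 + \frac{2}{3} \cdot \frac{1}{4}\right) = 52 + \left(9 + \frac{1}{6}\right) = 52 + \frac{55}{6} = \frac{367}{6}$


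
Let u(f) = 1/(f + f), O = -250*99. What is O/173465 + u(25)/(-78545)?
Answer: -19439922193/136248084250 ≈ -0.14268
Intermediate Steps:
O = -24750
u(f) = 1/(2*f)
O/173465 + u(25)/(-78545) = -24750/173465 + ((1/2)/25)/(-78545) = -24750*1/173465 + ((1/2)*(1/25))*(-1/78545) = -4950/34693 + (1/50)*(-1/78545) = -4950/34693 - 1/3927250 = -19439922193/136248084250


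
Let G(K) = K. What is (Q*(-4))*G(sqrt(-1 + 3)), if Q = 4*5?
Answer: -80*sqrt(2) ≈ -113.14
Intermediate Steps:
Q = 20
(Q*(-4))*G(sqrt(-1 + 3)) = (20*(-4))*sqrt(-1 + 3) = -80*sqrt(2)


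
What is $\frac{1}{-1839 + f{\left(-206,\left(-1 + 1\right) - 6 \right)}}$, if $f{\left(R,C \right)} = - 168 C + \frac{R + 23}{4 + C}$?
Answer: $- \frac{2}{1479} \approx -0.0013523$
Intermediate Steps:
$f{\left(R,C \right)} = - 168 C + \frac{23 + R}{4 + C}$
$\frac{1}{-1839 + f{\left(-206,\left(-1 + 1\right) - 6 \right)}} = \frac{1}{-1839 + \frac{23 - 206 - 672 \left(\left(-1 + 1\right) - 6\right) - 168 \left(\left(-1 + 1\right) - 6\right)^{2}}{4 + \left(\left(-1 + 1\right) - 6\right)}} = \frac{1}{-1839 + \frac{23 - 206 - 672 \left(0 - 6\right) - 168 \left(0 - 6\right)^{2}}{4 + \left(0 - 6\right)}} = \frac{1}{-1839 + \frac{23 - 206 - -4032 - 168 \left(-6\right)^{2}}{4 - 6}} = \frac{1}{-1839 + \frac{23 - 206 + 4032 - 6048}{-2}} = \frac{1}{-1839 - \frac{23 - 206 + 4032 - 6048}{2}} = \frac{1}{-1839 - - \frac{2199}{2}} = \frac{1}{-1839 + \frac{2199}{2}} = \frac{1}{- \frac{1479}{2}} = - \frac{2}{1479}$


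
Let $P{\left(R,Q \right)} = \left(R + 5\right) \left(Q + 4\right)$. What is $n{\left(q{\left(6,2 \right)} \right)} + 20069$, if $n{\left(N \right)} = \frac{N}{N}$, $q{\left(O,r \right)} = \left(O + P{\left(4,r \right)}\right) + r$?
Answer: $20070$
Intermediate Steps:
$P{\left(R,Q \right)} = \left(4 + Q\right) \left(5 + R\right)$ ($P{\left(R,Q \right)} = \left(5 + R\right) \left(4 + Q\right) = \left(4 + Q\right) \left(5 + R\right)$)
$q{\left(O,r \right)} = 36 + O + 10 r$ ($q{\left(O,r \right)} = \left(O + \left(20 + 4 \cdot 4 + 5 r + r 4\right)\right) + r = \left(O + \left(20 + 16 + 5 r + 4 r\right)\right) + r = \left(O + \left(36 + 9 r\right)\right) + r = \left(36 + O + 9 r\right) + r = 36 + O + 10 r$)
$n{\left(N \right)} = 1$
$n{\left(q{\left(6,2 \right)} \right)} + 20069 = 1 + 20069 = 20070$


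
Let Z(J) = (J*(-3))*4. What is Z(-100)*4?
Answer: 4800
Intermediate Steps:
Z(J) = -12*J (Z(J) = -3*J*4 = -12*J)
Z(-100)*4 = -12*(-100)*4 = 1200*4 = 4800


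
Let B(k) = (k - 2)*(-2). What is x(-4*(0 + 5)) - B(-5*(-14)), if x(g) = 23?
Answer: 159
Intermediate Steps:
B(k) = 4 - 2*k (B(k) = (-2 + k)*(-2) = 4 - 2*k)
x(-4*(0 + 5)) - B(-5*(-14)) = 23 - (4 - (-10)*(-14)) = 23 - (4 - 2*70) = 23 - (4 - 140) = 23 - 1*(-136) = 23 + 136 = 159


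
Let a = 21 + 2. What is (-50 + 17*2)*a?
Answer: -368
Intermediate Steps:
a = 23
(-50 + 17*2)*a = (-50 + 17*2)*23 = (-50 + 34)*23 = -16*23 = -368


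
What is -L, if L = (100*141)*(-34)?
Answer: 479400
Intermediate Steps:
L = -479400 (L = 14100*(-34) = -479400)
-L = -1*(-479400) = 479400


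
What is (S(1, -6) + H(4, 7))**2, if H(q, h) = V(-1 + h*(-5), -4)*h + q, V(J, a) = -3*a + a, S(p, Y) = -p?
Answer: 3481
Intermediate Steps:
V(J, a) = -2*a
H(q, h) = q + 8*h (H(q, h) = (-2*(-4))*h + q = 8*h + q = q + 8*h)
(S(1, -6) + H(4, 7))**2 = (-1*1 + (4 + 8*7))**2 = (-1 + (4 + 56))**2 = (-1 + 60)**2 = 59**2 = 3481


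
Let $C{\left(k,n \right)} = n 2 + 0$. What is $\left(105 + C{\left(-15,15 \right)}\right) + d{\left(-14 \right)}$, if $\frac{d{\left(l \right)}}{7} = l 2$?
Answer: $-61$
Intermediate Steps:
$C{\left(k,n \right)} = 2 n$ ($C{\left(k,n \right)} = 2 n + 0 = 2 n$)
$d{\left(l \right)} = 14 l$ ($d{\left(l \right)} = 7 l 2 = 7 \cdot 2 l = 14 l$)
$\left(105 + C{\left(-15,15 \right)}\right) + d{\left(-14 \right)} = \left(105 + 2 \cdot 15\right) + 14 \left(-14\right) = \left(105 + 30\right) - 196 = 135 - 196 = -61$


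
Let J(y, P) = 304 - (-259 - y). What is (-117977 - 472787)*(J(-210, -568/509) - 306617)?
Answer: 180929745696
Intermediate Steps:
J(y, P) = 563 + y (J(y, P) = 304 + (259 + y) = 563 + y)
(-117977 - 472787)*(J(-210, -568/509) - 306617) = (-117977 - 472787)*((563 - 210) - 306617) = -590764*(353 - 306617) = -590764*(-306264) = 180929745696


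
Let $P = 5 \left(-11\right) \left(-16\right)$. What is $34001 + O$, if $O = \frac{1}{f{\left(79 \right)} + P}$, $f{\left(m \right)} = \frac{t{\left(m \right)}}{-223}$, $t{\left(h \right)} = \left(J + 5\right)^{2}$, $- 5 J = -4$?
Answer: $\frac{166780316734}{4905159} \approx 34001.0$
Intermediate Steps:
$J = \frac{4}{5}$ ($J = \left(- \frac{1}{5}\right) \left(-4\right) = \frac{4}{5} \approx 0.8$)
$t{\left(h \right)} = \frac{841}{25}$ ($t{\left(h \right)} = \left(\frac{4}{5} + 5\right)^{2} = \left(\frac{29}{5}\right)^{2} = \frac{841}{25}$)
$f{\left(m \right)} = - \frac{841}{5575}$ ($f{\left(m \right)} = \frac{841}{25 \left(-223\right)} = \frac{841}{25} \left(- \frac{1}{223}\right) = - \frac{841}{5575}$)
$P = 880$ ($P = \left(-55\right) \left(-16\right) = 880$)
$O = \frac{5575}{4905159}$ ($O = \frac{1}{- \frac{841}{5575} + 880} = \frac{1}{\frac{4905159}{5575}} = \frac{5575}{4905159} \approx 0.0011366$)
$34001 + O = 34001 + \frac{5575}{4905159} = \frac{166780316734}{4905159}$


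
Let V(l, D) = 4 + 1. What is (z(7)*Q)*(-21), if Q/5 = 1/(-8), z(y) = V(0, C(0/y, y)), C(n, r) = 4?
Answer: 525/8 ≈ 65.625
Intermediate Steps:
V(l, D) = 5
z(y) = 5
Q = -5/8 (Q = 5/(-8) = 5*(-1/8) = -5/8 ≈ -0.62500)
(z(7)*Q)*(-21) = (5*(-5/8))*(-21) = -25/8*(-21) = 525/8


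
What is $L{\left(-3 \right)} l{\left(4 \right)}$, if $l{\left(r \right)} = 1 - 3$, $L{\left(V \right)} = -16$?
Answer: $32$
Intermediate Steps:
$l{\left(r \right)} = -2$
$L{\left(-3 \right)} l{\left(4 \right)} = \left(-16\right) \left(-2\right) = 32$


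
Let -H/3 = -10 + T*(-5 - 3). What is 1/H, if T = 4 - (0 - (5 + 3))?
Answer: 1/318 ≈ 0.0031447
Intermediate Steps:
T = 12 (T = 4 - (0 - 1*8) = 4 - (0 - 8) = 4 - 1*(-8) = 4 + 8 = 12)
H = 318 (H = -3*(-10 + 12*(-5 - 3)) = -3*(-10 + 12*(-8)) = -3*(-10 - 96) = -3*(-106) = 318)
1/H = 1/318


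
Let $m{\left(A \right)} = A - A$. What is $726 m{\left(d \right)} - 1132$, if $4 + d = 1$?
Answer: $-1132$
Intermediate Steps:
$d = -3$ ($d = -4 + 1 = -3$)
$m{\left(A \right)} = 0$
$726 m{\left(d \right)} - 1132 = 726 \cdot 0 - 1132 = 0 - 1132 = -1132$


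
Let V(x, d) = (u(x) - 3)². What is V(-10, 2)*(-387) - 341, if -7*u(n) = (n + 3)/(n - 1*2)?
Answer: -64323/16 ≈ -4020.2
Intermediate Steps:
u(n) = -(3 + n)/(7*(-2 + n)) (u(n) = -(n + 3)/(7*(n - 1*2)) = -(3 + n)/(7*(n - 2)) = -(3 + n)/(7*(-2 + n)))
V(x, d) = (-3 + (-3 - x)/(7*(-2 + x)))² (V(x, d) = ((-3 - x)/(7*(-2 + x)) - 3)² = (-3 + (-3 - x)/(7*(-2 + x)))²)
V(-10, 2)*(-387) - 341 = ((-39 + 22*(-10))²/(49*(-2 - 10)²))*(-387) - 341 = ((1/49)*(-39 - 220)²/(-12)²)*(-387) - 341 = ((1/49)*(-259)²*(1/144))*(-387) - 341 = ((1/49)*67081*(1/144))*(-387) - 341 = (1369/144)*(-387) - 341 = -58867/16 - 341 = -64323/16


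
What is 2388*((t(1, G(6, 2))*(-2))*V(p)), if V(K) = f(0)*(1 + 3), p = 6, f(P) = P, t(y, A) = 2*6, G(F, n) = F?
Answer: 0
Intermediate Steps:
t(y, A) = 12
V(K) = 0 (V(K) = 0*(1 + 3) = 0*4 = 0)
2388*((t(1, G(6, 2))*(-2))*V(p)) = 2388*((12*(-2))*0) = 2388*(-24*0) = 2388*0 = 0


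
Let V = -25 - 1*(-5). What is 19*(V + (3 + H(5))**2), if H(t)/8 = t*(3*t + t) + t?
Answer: 13501951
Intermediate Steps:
H(t) = 8*t + 32*t**2 (H(t) = 8*(t*(3*t + t) + t) = 8*(t*(4*t) + t) = 8*(4*t**2 + t) = 8*(t + 4*t**2) = 8*t + 32*t**2)
V = -20 (V = -25 + 5 = -20)
19*(V + (3 + H(5))**2) = 19*(-20 + (3 + 8*5*(1 + 4*5))**2) = 19*(-20 + (3 + 8*5*(1 + 20))**2) = 19*(-20 + (3 + 8*5*21)**2) = 19*(-20 + (3 + 840)**2) = 19*(-20 + 843**2) = 19*(-20 + 710649) = 19*710629 = 13501951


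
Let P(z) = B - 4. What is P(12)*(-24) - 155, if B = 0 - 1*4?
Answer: 37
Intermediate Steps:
B = -4 (B = 0 - 4 = -4)
P(z) = -8 (P(z) = -4 - 4 = -8)
P(12)*(-24) - 155 = -8*(-24) - 155 = 192 - 155 = 37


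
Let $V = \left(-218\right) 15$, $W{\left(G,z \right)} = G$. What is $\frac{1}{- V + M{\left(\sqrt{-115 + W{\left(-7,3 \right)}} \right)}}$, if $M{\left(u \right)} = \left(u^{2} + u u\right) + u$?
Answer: $- \frac{i}{\sqrt{122} - 3026 i} \approx 0.00033046 - 1.2062 \cdot 10^{-6} i$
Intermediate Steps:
$V = -3270$
$M{\left(u \right)} = u + 2 u^{2}$ ($M{\left(u \right)} = \left(u^{2} + u^{2}\right) + u = 2 u^{2} + u = u + 2 u^{2}$)
$\frac{1}{- V + M{\left(\sqrt{-115 + W{\left(-7,3 \right)}} \right)}} = \frac{1}{\left(-1\right) \left(-3270\right) + \sqrt{-115 - 7} \left(1 + 2 \sqrt{-115 - 7}\right)} = \frac{1}{3270 + \sqrt{-122} \left(1 + 2 \sqrt{-122}\right)} = \frac{1}{3270 + i \sqrt{122} \left(1 + 2 i \sqrt{122}\right)}$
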